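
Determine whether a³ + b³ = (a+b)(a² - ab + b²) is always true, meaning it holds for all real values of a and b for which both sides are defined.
Yes, this is an identity.

Claim: a³ + b³ = (a+b)(a² - ab + b²).
Reasoning: Expand the right side: (a+b)(a² - ab + b²) = a³ - a²b + ab² + a²b - ab² + b³ = a³ + b³ (the middle terms cancel in pairs).
So the two sides agree for all real values of a and b for which both sides are defined.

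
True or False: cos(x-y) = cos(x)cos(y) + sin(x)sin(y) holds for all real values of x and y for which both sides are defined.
True.

Claim: cos(x-y) = cos(x)cos(y) + sin(x)sin(y).
Reasoning: Replace y by -y in cos(x+y) = cos(x)cos(y) - sin(x)sin(y) and use cos(-y) = cos(y), sin(-y) = -sin(y): cos(x-y) = cos(x)cos(y) + sin(x)sin(y).
So the two sides agree for all real values of x and y for which both sides are defined.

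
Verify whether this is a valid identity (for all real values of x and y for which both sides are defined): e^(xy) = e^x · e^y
Claim: e^(xy) = e^x · e^y.
Test a specific point where both sides are defined: x = -3, y = -3.
LHS = e^(xy) ≈ 8103.0839
RHS = e^x · e^y ≈ 0.0025
Since 8103.0839 ≠ 0.0025, the equation fails at this point, so it cannot hold for all real values of x and y for which both sides are defined.
e^x · e^y = e^(x+y), not e^(xy).

Conclusion: No, this is NOT an identity.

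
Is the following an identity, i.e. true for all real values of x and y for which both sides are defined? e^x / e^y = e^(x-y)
Yes, this is an identity.

Claim: e^x / e^y = e^(x-y).
Reasoning: 1/e^y = e^(-y), so e^x / e^y = e^x · e^(-y) = e^(x + (-y)) = e^(x-y) by the product rule for exponents.
So the two sides agree for all real values of x and y for which both sides are defined.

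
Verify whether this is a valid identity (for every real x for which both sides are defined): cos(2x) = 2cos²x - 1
Claim: cos(2x) = 2cos²x - 1.
Reasoning: cos(2x) = cos²x - sin²x. Replace sin²x by 1 - cos²x: cos²x - (1 - cos²x) = 2cos²x - 1.
So the two sides agree for every real x for which both sides are defined.

Conclusion: Yes, this is an identity.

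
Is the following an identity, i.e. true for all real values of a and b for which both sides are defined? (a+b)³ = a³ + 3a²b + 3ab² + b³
Claim: (a+b)³ = a³ + 3a²b + 3ab² + b³.
Reasoning: (a+b)³ = (a+b)(a+b)² = (a+b)(a² + 2ab + b²) = a³ + 2a²b + ab² + a²b + 2ab² + b³ = a³ + 3a²b + 3ab² + b³.
So the two sides agree for all real values of a and b for which both sides are defined.

Conclusion: Yes, this is an identity.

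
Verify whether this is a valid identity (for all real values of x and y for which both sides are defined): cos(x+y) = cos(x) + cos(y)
Claim: cos(x+y) = cos(x) + cos(y).
Test a specific point where both sides are defined: x = -π/6, y = π/4.
LHS = cos(x+y) ≈ 0.9659
RHS = cos(x) + cos(y) ≈ 1.5731
Since 0.9659 ≠ 1.5731, the equation fails at this point, so it cannot hold for all real values of x and y for which both sides are defined.
The correct expansion is cos(x+y) = cos(x)cos(y) - sin(x)sin(y); cosine is not additive.

Conclusion: No, this is NOT an identity.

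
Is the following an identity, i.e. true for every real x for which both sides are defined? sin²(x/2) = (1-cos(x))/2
Claim: sin²(x/2) = (1-cos(x))/2.
Reasoning: Use cos(2θ) = 1 - 2sin²θ with θ = x/2: cos(x) = 1 - 2sin²(x/2). Solving for sin²(x/2) gives (1 - cos(x))/2.
So the two sides agree for every real x for which both sides are defined.

Conclusion: Yes, this is an identity.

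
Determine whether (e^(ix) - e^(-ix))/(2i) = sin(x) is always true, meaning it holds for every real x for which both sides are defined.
Claim: (e^(ix) - e^(-ix))/(2i) = sin(x).
Reasoning: By Euler's formula e^(ix) = cos(x) + i·sin(x) and e^(-ix) = cos(x) - i·sin(x). Subtracting cancels the cosine terms: e^(ix) - e^(-ix) = 2i·sin(x); divide by 2i.
So the two sides agree for every real x for which both sides are defined.

Conclusion: Yes, this is an identity.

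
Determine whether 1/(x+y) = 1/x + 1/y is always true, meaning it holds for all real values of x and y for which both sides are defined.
No, this is NOT an identity.

Claim: 1/(x+y) = 1/x + 1/y.
Test a specific point where both sides are defined: x = -1, y = 3/2.
LHS = 1/(x+y) ≈ 2.0000
RHS = 1/x + 1/y ≈ -0.3333
Since 2.0000 ≠ -0.3333, the equation fails at this point, so it cannot hold for all real values of x and y for which both sides are defined.
1/x + 1/y = (x+y)/(xy), which is not 1/(x+y).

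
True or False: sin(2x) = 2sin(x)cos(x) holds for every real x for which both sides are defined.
True.

Claim: sin(2x) = 2sin(x)cos(x).
Reasoning: Put y = x in the addition formula sin(x+y) = sin(x)cos(y) + cos(x)sin(y): sin(2x) = sin(x)cos(x) + cos(x)sin(x) = 2sin(x)cos(x).
So the two sides agree for every real x for which both sides are defined.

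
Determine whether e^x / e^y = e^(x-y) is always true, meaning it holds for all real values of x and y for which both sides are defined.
Yes, this is an identity.

Claim: e^x / e^y = e^(x-y).
Reasoning: 1/e^y = e^(-y), so e^x / e^y = e^x · e^(-y) = e^(x + (-y)) = e^(x-y) by the product rule for exponents.
So the two sides agree for all real values of x and y for which both sides are defined.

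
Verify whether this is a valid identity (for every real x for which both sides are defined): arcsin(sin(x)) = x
No, this is NOT an identity.

Claim: arcsin(sin(x)) = x.
Test a specific point where both sides are defined: x = 2π/3.
LHS = arcsin(sin(x)) ≈ 1.0472
RHS = x ≈ 2.0944
Since 1.0472 ≠ 2.0944, the equation fails at this point, so it cannot hold for every real x for which both sides are defined.
arcsin only returns values in [-π/2, π/2], so arcsin(sin(x)) = x holds only for x in that interval, not for all real x.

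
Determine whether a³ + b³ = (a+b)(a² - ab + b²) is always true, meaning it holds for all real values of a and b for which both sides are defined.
Claim: a³ + b³ = (a+b)(a² - ab + b²).
Reasoning: Expand the right side: (a+b)(a² - ab + b²) = a³ - a²b + ab² + a²b - ab² + b³ = a³ + b³ (the middle terms cancel in pairs).
So the two sides agree for all real values of a and b for which both sides are defined.

Conclusion: Yes, this is an identity.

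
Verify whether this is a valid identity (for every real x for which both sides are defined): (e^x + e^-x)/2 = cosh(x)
Claim: (e^x + e^-x)/2 = cosh(x).
Reasoning: This is exactly the definition of the hyperbolic cosine: cosh(x) := (e^x + e^-x)/2.
So the two sides agree for every real x for which both sides are defined.

Conclusion: Yes, this is an identity.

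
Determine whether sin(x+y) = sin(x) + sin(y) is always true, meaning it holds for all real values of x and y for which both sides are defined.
Claim: sin(x+y) = sin(x) + sin(y).
Test a specific point where both sides are defined: x = π/3, y = 2π/3.
LHS = sin(x+y) ≈ 0.0000
RHS = sin(x) + sin(y) ≈ 1.7321
Since 0.0000 ≠ 1.7321, the equation fails at this point, so it cannot hold for all real values of x and y for which both sides are defined.
The correct expansion is sin(x+y) = sin(x)cos(y) + cos(x)sin(y); sine is not additive.

Conclusion: No, this is NOT an identity.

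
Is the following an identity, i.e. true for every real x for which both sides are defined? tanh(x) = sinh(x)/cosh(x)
Yes, this is an identity.

Claim: tanh(x) = sinh(x)/cosh(x).
Reasoning: tanh(x) is defined as sinh(x)/cosh(x) = (e^x - e^-x)/(e^x + e^-x); cosh(x) ≥ 1 is never zero, so this holds for every real x.
So the two sides agree for every real x for which both sides are defined.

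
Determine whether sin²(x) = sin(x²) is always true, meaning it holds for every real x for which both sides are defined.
No, this is NOT an identity.

Claim: sin²(x) = sin(x²).
Test a specific point where both sides are defined: x = 3π/4.
LHS = sin²(x) ≈ 0.5000
RHS = sin(x²) ≈ -0.6680
Since 0.5000 ≠ -0.6680, the equation fails at this point, so it cannot hold for every real x for which both sides are defined.
sin²(x) means (sin x)², squaring the output; sin(x²) squares the input. These are different functions.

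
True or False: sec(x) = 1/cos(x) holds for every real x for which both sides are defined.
True.

Claim: sec(x) = 1/cos(x).
Reasoning: sec(x) is by definition the reciprocal of cos(x), wherever cos(x) ≠ 0.
So the two sides agree for every real x for which both sides are defined.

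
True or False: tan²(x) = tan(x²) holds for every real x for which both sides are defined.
False.

Claim: tan²(x) = tan(x²).
Test a specific point where both sides are defined: x = -π/6.
LHS = tan²(x) ≈ 0.3333
RHS = tan(x²) ≈ 0.2812
Since 0.3333 ≠ 0.2812, the equation fails at this point, so it cannot hold for every real x for which both sides are defined.
tan²(x) means (tan x)², squaring the output; tan(x²) squares the input. These are different functions.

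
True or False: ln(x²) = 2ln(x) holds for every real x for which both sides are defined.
Claim: ln(x²) = 2ln(x).
Reasoning: The right side requires x > 0. For x > 0, x² = (e^(ln x))² = e^(2ln x), so ln(x²) = 2ln(x). (For x < 0 the right side is undefined, so those values are outside the claim.)
So the two sides agree for every real x for which both sides are defined.

Conclusion: True.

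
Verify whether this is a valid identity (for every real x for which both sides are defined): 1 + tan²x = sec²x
Yes, this is an identity.

Claim: 1 + tan²x = sec²x.
Reasoning: Start from sin²x + cos²x = 1 and divide every term by cos²x (allowed wherever tan x and sec x are defined): tan²x + 1 = 1/cos²x = sec²x.
So the two sides agree for every real x for which both sides are defined.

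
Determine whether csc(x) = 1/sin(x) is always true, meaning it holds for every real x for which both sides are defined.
Claim: csc(x) = 1/sin(x).
Reasoning: csc(x) is by definition the reciprocal of sin(x), wherever sin(x) ≠ 0.
So the two sides agree for every real x for which both sides are defined.

Conclusion: Yes, this is an identity.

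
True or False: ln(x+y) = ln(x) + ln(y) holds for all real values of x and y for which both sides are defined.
Claim: ln(x+y) = ln(x) + ln(y).
Test a specific point where both sides are defined: x = 4, y = 3.
LHS = ln(x+y) ≈ 1.9459
RHS = ln(x) + ln(y) ≈ 2.4849
Since 1.9459 ≠ 2.4849, the equation fails at this point, so it cannot hold for all real values of x and y for which both sides are defined.
ln(x) + ln(y) = ln(xy), not ln(x+y).

Conclusion: False.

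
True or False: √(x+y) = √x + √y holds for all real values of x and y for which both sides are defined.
False.

Claim: √(x+y) = √x + √y.
Test a specific point where both sides are defined: x = 5, y = 1.
LHS = √(x+y) ≈ 2.4495
RHS = √x + √y ≈ 3.2361
Since 2.4495 ≠ 3.2361, the equation fails at this point, so it cannot hold for all real values of x and y for which both sides are defined.
Squaring the right side gives x + 2√(xy) + y, not x + y.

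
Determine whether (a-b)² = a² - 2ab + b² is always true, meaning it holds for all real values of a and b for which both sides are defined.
Yes, this is an identity.

Claim: (a-b)² = a² - 2ab + b².
Reasoning: Expand: (a-b)² = (a-b)(a-b) = a·a - a·b - b·a + b·b = a² - 2ab + b².
So the two sides agree for all real values of a and b for which both sides are defined.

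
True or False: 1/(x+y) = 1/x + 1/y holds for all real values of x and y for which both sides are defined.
False.

Claim: 1/(x+y) = 1/x + 1/y.
Test a specific point where both sides are defined: x = 3, y = 1.
LHS = 1/(x+y) ≈ 0.2500
RHS = 1/x + 1/y ≈ 1.3333
Since 0.2500 ≠ 1.3333, the equation fails at this point, so it cannot hold for all real values of x and y for which both sides are defined.
1/x + 1/y = (x+y)/(xy), which is not 1/(x+y).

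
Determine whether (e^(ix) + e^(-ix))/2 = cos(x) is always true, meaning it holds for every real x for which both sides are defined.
Claim: (e^(ix) + e^(-ix))/2 = cos(x).
Reasoning: By Euler's formula e^(ix) = cos(x) + i·sin(x) and e^(-ix) = cos(x) - i·sin(x). Adding cancels the sine terms: e^(ix) + e^(-ix) = 2cos(x); divide by 2.
So the two sides agree for every real x for which both sides are defined.

Conclusion: Yes, this is an identity.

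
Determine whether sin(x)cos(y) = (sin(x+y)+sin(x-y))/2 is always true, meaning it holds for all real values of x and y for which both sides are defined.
Yes, this is an identity.

Claim: sin(x)cos(y) = (sin(x+y)+sin(x-y))/2.
Reasoning: sin(x+y) = sin(x)cos(y) + cos(x)sin(y) and sin(x-y) = sin(x)cos(y) - cos(x)sin(y). Adding, sin(x+y) + sin(x-y) = 2sin(x)cos(y); divide by 2.
So the two sides agree for all real values of x and y for which both sides are defined.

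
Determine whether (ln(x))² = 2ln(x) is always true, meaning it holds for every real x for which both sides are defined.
Claim: (ln(x))² = 2ln(x).
Test a specific point where both sides are defined: x = 5.
LHS = (ln(x))² ≈ 2.5903
RHS = 2ln(x) ≈ 3.2189
Since 2.5903 ≠ 3.2189, the equation fails at this point, so it cannot hold for every real x for which both sides are defined.
2ln(x) equals ln(x²), which is not the same as (ln x)².

Conclusion: No, this is NOT an identity.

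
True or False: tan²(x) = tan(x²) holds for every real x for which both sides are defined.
Claim: tan²(x) = tan(x²).
Test a specific point where both sides are defined: x = π/6.
LHS = tan²(x) ≈ 0.3333
RHS = tan(x²) ≈ 0.2812
Since 0.3333 ≠ 0.2812, the equation fails at this point, so it cannot hold for every real x for which both sides are defined.
tan²(x) means (tan x)², squaring the output; tan(x²) squares the input. These are different functions.

Conclusion: False.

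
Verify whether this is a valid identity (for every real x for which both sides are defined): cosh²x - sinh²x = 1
Claim: cosh²x - sinh²x = 1.
Reasoning: With cosh(x) = (e^x + e^-x)/2 and sinh(x) = (e^x - e^-x)/2: cosh²x = (e^(2x) + 2 + e^(-2x))/4 and sinh²x = (e^(2x) - 2 + e^(-2x))/4. Subtracting leaves 4/4 = 1.
So the two sides agree for every real x for which both sides are defined.

Conclusion: Yes, this is an identity.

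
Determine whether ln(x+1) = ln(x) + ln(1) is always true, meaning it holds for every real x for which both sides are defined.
No, this is NOT an identity.

Claim: ln(x+1) = ln(x) + ln(1).
Test a specific point where both sides are defined: x = 3/2.
LHS = ln(x+1) ≈ 0.9163
RHS = ln(x) + ln(1) ≈ 0.4055
Since 0.9163 ≠ 0.4055, the equation fails at this point, so it cannot hold for every real x for which both sides are defined.
ln(1) = 0, so the right side is just ln(x), which differs from ln(x+1).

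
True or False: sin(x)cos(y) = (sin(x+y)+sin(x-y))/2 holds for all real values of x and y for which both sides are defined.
True.

Claim: sin(x)cos(y) = (sin(x+y)+sin(x-y))/2.
Reasoning: sin(x+y) = sin(x)cos(y) + cos(x)sin(y) and sin(x-y) = sin(x)cos(y) - cos(x)sin(y). Adding, sin(x+y) + sin(x-y) = 2sin(x)cos(y); divide by 2.
So the two sides agree for all real values of x and y for which both sides are defined.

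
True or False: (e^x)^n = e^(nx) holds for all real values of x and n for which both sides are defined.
True.

Claim: (e^x)^n = e^(nx).
Reasoning: e^x is a positive real number, and for a positive base B and real exponent n, B^n = e^(n·ln B). With B = e^x, ln B = x, so (e^x)^n = e^(n·x).
So the two sides agree for all real values of x and n for which both sides are defined.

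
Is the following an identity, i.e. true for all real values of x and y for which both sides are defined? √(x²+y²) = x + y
No, this is NOT an identity.

Claim: √(x²+y²) = x + y.
Test a specific point where both sides are defined: x = 4, y = 1/2.
LHS = √(x²+y²) ≈ 4.0311
RHS = x + y ≈ 4.5000
Since 4.0311 ≠ 4.5000, the equation fails at this point, so it cannot hold for all real values of x and y for which both sides are defined.
(x+y)² = x² + 2xy + y², not x² + y², so the square root does not split this way.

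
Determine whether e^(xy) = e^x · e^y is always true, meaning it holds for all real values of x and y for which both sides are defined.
No, this is NOT an identity.

Claim: e^(xy) = e^x · e^y.
Test a specific point where both sides are defined: x = -3, y = 1/2.
LHS = e^(xy) ≈ 0.2231
RHS = e^x · e^y ≈ 0.0821
Since 0.2231 ≠ 0.0821, the equation fails at this point, so it cannot hold for all real values of x and y for which both sides are defined.
e^x · e^y = e^(x+y), not e^(xy).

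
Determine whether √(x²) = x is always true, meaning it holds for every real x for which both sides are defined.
Claim: √(x²) = x.
Test a specific point where both sides are defined: x = -1.
LHS = √(x²) ≈ 1.0000
RHS = x ≈ -1.0000
Since 1.0000 ≠ -1.0000, the equation fails at this point, so it cannot hold for every real x for which both sides are defined.
√(x²) = |x|, which differs from x whenever x < 0 (both sides are defined for every real x).

Conclusion: No, this is NOT an identity.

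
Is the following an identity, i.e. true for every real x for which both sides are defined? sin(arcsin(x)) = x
Claim: sin(arcsin(x)) = x.
Reasoning: For -1 ≤ x ≤ 1 (where arcsin is defined), arcsin(x) is by definition an angle whose sine equals x. Taking the sine of that angle returns x. (Note the other order, arcsin(sin x) = x, is NOT an identity.)
So the two sides agree for every real x for which both sides are defined.

Conclusion: Yes, this is an identity.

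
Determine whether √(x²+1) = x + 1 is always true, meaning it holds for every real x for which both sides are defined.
No, this is NOT an identity.

Claim: √(x²+1) = x + 1.
Test a specific point where both sides are defined: x = 1/2.
LHS = √(x²+1) ≈ 1.1180
RHS = x + 1 ≈ 1.5000
Since 1.1180 ≠ 1.5000, the equation fails at this point, so it cannot hold for every real x for which both sides are defined.
(x+1)² = x² + 2x + 1 ≠ x² + 1 unless x = 0.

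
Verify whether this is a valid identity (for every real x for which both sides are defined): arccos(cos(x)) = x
Claim: arccos(cos(x)) = x.
Test a specific point where both sides are defined: x = -π/2.
LHS = arccos(cos(x)) ≈ 1.5708
RHS = x ≈ -1.5708
Since 1.5708 ≠ -1.5708, the equation fails at this point, so it cannot hold for every real x for which both sides are defined.
arccos only returns values in [0, π], so arccos(cos(x)) = x holds only for x in that interval, not for all real x.

Conclusion: No, this is NOT an identity.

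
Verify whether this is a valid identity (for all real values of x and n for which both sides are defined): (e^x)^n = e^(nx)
Yes, this is an identity.

Claim: (e^x)^n = e^(nx).
Reasoning: e^x is a positive real number, and for a positive base B and real exponent n, B^n = e^(n·ln B). With B = e^x, ln B = x, so (e^x)^n = e^(n·x).
So the two sides agree for all real values of x and n for which both sides are defined.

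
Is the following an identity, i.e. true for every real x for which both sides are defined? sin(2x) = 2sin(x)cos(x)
Claim: sin(2x) = 2sin(x)cos(x).
Reasoning: Put y = x in the addition formula sin(x+y) = sin(x)cos(y) + cos(x)sin(y): sin(2x) = sin(x)cos(x) + cos(x)sin(x) = 2sin(x)cos(x).
So the two sides agree for every real x for which both sides are defined.

Conclusion: Yes, this is an identity.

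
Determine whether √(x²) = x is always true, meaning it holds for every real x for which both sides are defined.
No, this is NOT an identity.

Claim: √(x²) = x.
Test a specific point where both sides are defined: x = -2.
LHS = √(x²) ≈ 2.0000
RHS = x ≈ -2.0000
Since 2.0000 ≠ -2.0000, the equation fails at this point, so it cannot hold for every real x for which both sides are defined.
√(x²) = |x|, which differs from x whenever x < 0 (both sides are defined for every real x).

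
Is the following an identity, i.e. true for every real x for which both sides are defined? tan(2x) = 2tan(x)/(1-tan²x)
Claim: tan(2x) = 2tan(x)/(1-tan²x).
Reasoning: tan(2x) = sin(2x)/cos(2x) = 2sin(x)cos(x) / (cos²x - sin²x). Divide numerator and denominator by cos²x: 2tan(x) / (1 - tan²x).
So the two sides agree for every real x for which both sides are defined.

Conclusion: Yes, this is an identity.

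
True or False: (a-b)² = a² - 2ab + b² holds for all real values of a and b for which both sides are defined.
True.

Claim: (a-b)² = a² - 2ab + b².
Reasoning: Expand: (a-b)² = (a-b)(a-b) = a·a - a·b - b·a + b·b = a² - 2ab + b².
So the two sides agree for all real values of a and b for which both sides are defined.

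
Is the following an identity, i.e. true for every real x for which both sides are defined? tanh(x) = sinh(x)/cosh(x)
Claim: tanh(x) = sinh(x)/cosh(x).
Reasoning: tanh(x) is defined as sinh(x)/cosh(x) = (e^x - e^-x)/(e^x + e^-x); cosh(x) ≥ 1 is never zero, so this holds for every real x.
So the two sides agree for every real x for which both sides are defined.

Conclusion: Yes, this is an identity.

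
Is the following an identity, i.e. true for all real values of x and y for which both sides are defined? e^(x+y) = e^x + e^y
Claim: e^(x+y) = e^x + e^y.
Test a specific point where both sides are defined: x = 2, y = -1.
LHS = e^(x+y) ≈ 2.7183
RHS = e^x + e^y ≈ 7.7569
Since 2.7183 ≠ 7.7569, the equation fails at this point, so it cannot hold for all real values of x and y for which both sides are defined.
The correct rule is e^(x+y) = e^x · e^y (a product, not a sum).

Conclusion: No, this is NOT an identity.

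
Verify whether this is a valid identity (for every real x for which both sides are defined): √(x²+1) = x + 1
Claim: √(x²+1) = x + 1.
Test a specific point where both sides are defined: x = 3/2.
LHS = √(x²+1) ≈ 1.8028
RHS = x + 1 ≈ 2.5000
Since 1.8028 ≠ 2.5000, the equation fails at this point, so it cannot hold for every real x for which both sides are defined.
(x+1)² = x² + 2x + 1 ≠ x² + 1 unless x = 0.

Conclusion: No, this is NOT an identity.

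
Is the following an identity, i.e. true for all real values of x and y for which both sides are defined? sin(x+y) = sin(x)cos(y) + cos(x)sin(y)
Claim: sin(x+y) = sin(x)cos(y) + cos(x)sin(y).
Reasoning: By Euler's formula e^(i(x+y)) = e^(ix)·e^(iy) = (cos x + i·sin x)(cos y + i·sin y). The imaginary part of the left side is sin(x+y); the imaginary part of the product is sin(x)cos(y) + cos(x)sin(y).
So the two sides agree for all real values of x and y for which both sides are defined.

Conclusion: Yes, this is an identity.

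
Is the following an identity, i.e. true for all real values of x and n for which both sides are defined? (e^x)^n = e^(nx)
Claim: (e^x)^n = e^(nx).
Reasoning: e^x is a positive real number, and for a positive base B and real exponent n, B^n = e^(n·ln B). With B = e^x, ln B = x, so (e^x)^n = e^(n·x).
So the two sides agree for all real values of x and n for which both sides are defined.

Conclusion: Yes, this is an identity.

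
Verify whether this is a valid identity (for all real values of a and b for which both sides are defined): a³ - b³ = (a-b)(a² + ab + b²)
Yes, this is an identity.

Claim: a³ - b³ = (a-b)(a² + ab + b²).
Reasoning: Expand the right side: (a-b)(a² + ab + b²) = a³ + a²b + ab² - a²b - ab² - b³ = a³ - b³ (the middle terms cancel in pairs).
So the two sides agree for all real values of a and b for which both sides are defined.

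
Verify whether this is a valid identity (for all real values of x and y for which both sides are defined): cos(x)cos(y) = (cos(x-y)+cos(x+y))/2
Claim: cos(x)cos(y) = (cos(x-y)+cos(x+y))/2.
Reasoning: cos(x-y) = cos(x)cos(y) + sin(x)sin(y) and cos(x+y) = cos(x)cos(y) - sin(x)sin(y). Adding, cos(x-y) + cos(x+y) = 2cos(x)cos(y); divide by 2.
So the two sides agree for all real values of x and y for which both sides are defined.

Conclusion: Yes, this is an identity.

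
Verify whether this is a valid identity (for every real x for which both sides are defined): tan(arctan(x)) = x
Claim: tan(arctan(x)) = x.
Reasoning: For every real x, arctan(x) is by definition the angle in (-π/2, π/2) whose tangent equals x. Taking the tangent of that angle returns x.
So the two sides agree for every real x for which both sides are defined.

Conclusion: Yes, this is an identity.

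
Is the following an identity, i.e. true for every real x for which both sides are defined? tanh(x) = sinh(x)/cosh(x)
Claim: tanh(x) = sinh(x)/cosh(x).
Reasoning: tanh(x) is defined as sinh(x)/cosh(x) = (e^x - e^-x)/(e^x + e^-x); cosh(x) ≥ 1 is never zero, so this holds for every real x.
So the two sides agree for every real x for which both sides are defined.

Conclusion: Yes, this is an identity.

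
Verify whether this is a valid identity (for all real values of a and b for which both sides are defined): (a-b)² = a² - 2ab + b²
Yes, this is an identity.

Claim: (a-b)² = a² - 2ab + b².
Reasoning: Expand: (a-b)² = (a-b)(a-b) = a·a - a·b - b·a + b·b = a² - 2ab + b².
So the two sides agree for all real values of a and b for which both sides are defined.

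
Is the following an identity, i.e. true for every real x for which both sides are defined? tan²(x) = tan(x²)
Claim: tan²(x) = tan(x²).
Test a specific point where both sides are defined: x = π/4.
LHS = tan²(x) ≈ 1.0000
RHS = tan(x²) ≈ 0.7092
Since 1.0000 ≠ 0.7092, the equation fails at this point, so it cannot hold for every real x for which both sides are defined.
tan²(x) means (tan x)², squaring the output; tan(x²) squares the input. These are different functions.

Conclusion: No, this is NOT an identity.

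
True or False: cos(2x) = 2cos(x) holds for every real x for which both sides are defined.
False.

Claim: cos(2x) = 2cos(x).
Test a specific point where both sides are defined: x = -π/4.
LHS = cos(2x) ≈ 0.0000
RHS = 2cos(x) ≈ 1.4142
Since 0.0000 ≠ 1.4142, the equation fails at this point, so it cannot hold for every real x for which both sides are defined.
The correct double-angle formula is cos(2x) = cos²x - sin²x.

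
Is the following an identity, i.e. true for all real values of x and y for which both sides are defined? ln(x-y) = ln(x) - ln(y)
Claim: ln(x-y) = ln(x) - ln(y).
Test a specific point where both sides are defined: x = 4, y = 3.
LHS = ln(x-y) ≈ 0.0000
RHS = ln(x) - ln(y) ≈ 0.2877
Since 0.0000 ≠ 0.2877, the equation fails at this point, so it cannot hold for all real values of x and y for which both sides are defined.
ln(x) - ln(y) = ln(x/y), not ln(x-y).

Conclusion: No, this is NOT an identity.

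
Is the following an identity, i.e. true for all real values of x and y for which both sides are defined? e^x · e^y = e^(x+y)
Claim: e^x · e^y = e^(x+y).
Reasoning: This is the law of exponents for a common base: multiplying powers adds exponents. E.g. from the series, (Σ x^j/j!)(Σ y^k/k!) = Σ_m (Σ_{j+k=m} x^j y^k/(j!k!)) = Σ_m (x+y)^m/m! by the binomial theorem.
So the two sides agree for all real values of x and y for which both sides are defined.

Conclusion: Yes, this is an identity.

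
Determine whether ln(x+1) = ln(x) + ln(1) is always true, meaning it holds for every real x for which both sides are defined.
Claim: ln(x+1) = ln(x) + ln(1).
Test a specific point where both sides are defined: x = 3.
LHS = ln(x+1) ≈ 1.3863
RHS = ln(x) + ln(1) ≈ 1.0986
Since 1.3863 ≠ 1.0986, the equation fails at this point, so it cannot hold for every real x for which both sides are defined.
ln(1) = 0, so the right side is just ln(x), which differs from ln(x+1).

Conclusion: No, this is NOT an identity.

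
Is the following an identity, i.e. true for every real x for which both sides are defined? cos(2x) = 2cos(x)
No, this is NOT an identity.

Claim: cos(2x) = 2cos(x).
Test a specific point where both sides are defined: x = π/2.
LHS = cos(2x) ≈ -1.0000
RHS = 2cos(x) ≈ 0.0000
Since -1.0000 ≠ 0.0000, the equation fails at this point, so it cannot hold for every real x for which both sides are defined.
The correct double-angle formula is cos(2x) = cos²x - sin²x.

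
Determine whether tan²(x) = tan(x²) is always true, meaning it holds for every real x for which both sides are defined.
No, this is NOT an identity.

Claim: tan²(x) = tan(x²).
Test a specific point where both sides are defined: x = π.
LHS = tan²(x) ≈ 0.0000
RHS = tan(x²) ≈ 0.4767
Since 0.0000 ≠ 0.4767, the equation fails at this point, so it cannot hold for every real x for which both sides are defined.
tan²(x) means (tan x)², squaring the output; tan(x²) squares the input. These are different functions.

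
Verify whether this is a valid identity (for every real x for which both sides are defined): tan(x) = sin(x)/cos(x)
Claim: tan(x) = sin(x)/cos(x).
Reasoning: For an angle x whose terminal point on the unit circle is (cos x, sin x), tan(x) is defined as the ratio (second coordinate)/(first coordinate) = sin(x)/cos(x), wherever cos(x) ≠ 0.
So the two sides agree for every real x for which both sides are defined.

Conclusion: Yes, this is an identity.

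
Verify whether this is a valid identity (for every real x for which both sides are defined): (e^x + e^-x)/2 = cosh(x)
Claim: (e^x + e^-x)/2 = cosh(x).
Reasoning: This is exactly the definition of the hyperbolic cosine: cosh(x) := (e^x + e^-x)/2.
So the two sides agree for every real x for which both sides are defined.

Conclusion: Yes, this is an identity.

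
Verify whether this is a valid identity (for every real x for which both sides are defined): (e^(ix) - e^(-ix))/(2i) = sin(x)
Claim: (e^(ix) - e^(-ix))/(2i) = sin(x).
Reasoning: By Euler's formula e^(ix) = cos(x) + i·sin(x) and e^(-ix) = cos(x) - i·sin(x). Subtracting cancels the cosine terms: e^(ix) - e^(-ix) = 2i·sin(x); divide by 2i.
So the two sides agree for every real x for which both sides are defined.

Conclusion: Yes, this is an identity.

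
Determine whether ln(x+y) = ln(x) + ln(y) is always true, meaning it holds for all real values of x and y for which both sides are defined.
No, this is NOT an identity.

Claim: ln(x+y) = ln(x) + ln(y).
Test a specific point where both sides are defined: x = 5, y = 5.
LHS = ln(x+y) ≈ 2.3026
RHS = ln(x) + ln(y) ≈ 3.2189
Since 2.3026 ≠ 3.2189, the equation fails at this point, so it cannot hold for all real values of x and y for which both sides are defined.
ln(x) + ln(y) = ln(xy), not ln(x+y).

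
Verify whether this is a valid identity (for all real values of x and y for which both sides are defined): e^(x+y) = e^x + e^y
Claim: e^(x+y) = e^x + e^y.
Test a specific point where both sides are defined: x = 2, y = -3.
LHS = e^(x+y) ≈ 0.3679
RHS = e^x + e^y ≈ 7.4388
Since 0.3679 ≠ 7.4388, the equation fails at this point, so it cannot hold for all real values of x and y for which both sides are defined.
The correct rule is e^(x+y) = e^x · e^y (a product, not a sum).

Conclusion: No, this is NOT an identity.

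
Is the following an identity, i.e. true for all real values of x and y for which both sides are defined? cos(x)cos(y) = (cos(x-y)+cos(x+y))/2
Claim: cos(x)cos(y) = (cos(x-y)+cos(x+y))/2.
Reasoning: cos(x-y) = cos(x)cos(y) + sin(x)sin(y) and cos(x+y) = cos(x)cos(y) - sin(x)sin(y). Adding, cos(x-y) + cos(x+y) = 2cos(x)cos(y); divide by 2.
So the two sides agree for all real values of x and y for which both sides are defined.

Conclusion: Yes, this is an identity.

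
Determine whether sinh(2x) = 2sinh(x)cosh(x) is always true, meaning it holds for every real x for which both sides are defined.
Yes, this is an identity.

Claim: sinh(2x) = 2sinh(x)cosh(x).
Reasoning: 2sinh(x)cosh(x) = 2 · (e^x - e^-x)/2 · (e^x + e^-x)/2 = (e^(2x) - e^(-2x))/2 = sinh(2x).
So the two sides agree for every real x for which both sides are defined.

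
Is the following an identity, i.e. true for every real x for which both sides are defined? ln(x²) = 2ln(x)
Claim: ln(x²) = 2ln(x).
Reasoning: The right side requires x > 0. For x > 0, x² = (e^(ln x))² = e^(2ln x), so ln(x²) = 2ln(x). (For x < 0 the right side is undefined, so those values are outside the claim.)
So the two sides agree for every real x for which both sides are defined.

Conclusion: Yes, this is an identity.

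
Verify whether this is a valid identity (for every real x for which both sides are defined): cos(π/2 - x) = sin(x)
Claim: cos(π/2 - x) = sin(x).
Reasoning: Use cos(u - v) = cos(u)cos(v) + sin(u)sin(v) with u = π/2, v = x: cos(π/2)cos(x) + sin(π/2)sin(x) = 0·cos(x) + 1·sin(x) = sin(x).
So the two sides agree for every real x for which both sides are defined.

Conclusion: Yes, this is an identity.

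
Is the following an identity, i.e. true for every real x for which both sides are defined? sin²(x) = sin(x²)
No, this is NOT an identity.

Claim: sin²(x) = sin(x²).
Test a specific point where both sides are defined: x = -π/3.
LHS = sin²(x) ≈ 0.7500
RHS = sin(x²) ≈ 0.8897
Since 0.7500 ≠ 0.8897, the equation fails at this point, so it cannot hold for every real x for which both sides are defined.
sin²(x) means (sin x)², squaring the output; sin(x²) squares the input. These are different functions.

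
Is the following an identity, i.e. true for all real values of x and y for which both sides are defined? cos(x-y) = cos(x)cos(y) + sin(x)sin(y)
Claim: cos(x-y) = cos(x)cos(y) + sin(x)sin(y).
Reasoning: Replace y by -y in cos(x+y) = cos(x)cos(y) - sin(x)sin(y) and use cos(-y) = cos(y), sin(-y) = -sin(y): cos(x-y) = cos(x)cos(y) + sin(x)sin(y).
So the two sides agree for all real values of x and y for which both sides are defined.

Conclusion: Yes, this is an identity.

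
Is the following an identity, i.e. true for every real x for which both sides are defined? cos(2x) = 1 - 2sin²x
Yes, this is an identity.

Claim: cos(2x) = 1 - 2sin²x.
Reasoning: cos(2x) = cos²x - sin²x. Replace cos²x by 1 - sin²x: (1 - sin²x) - sin²x = 1 - 2sin²x.
So the two sides agree for every real x for which both sides are defined.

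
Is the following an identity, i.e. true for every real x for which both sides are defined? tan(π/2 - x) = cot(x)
Yes, this is an identity.

Claim: tan(π/2 - x) = cot(x).
Reasoning: tan(π/2 - x) = sin(π/2 - x)/cos(π/2 - x) = cos(x)/sin(x) = cot(x), using the cofunction identities sin(π/2 - x) = cos(x) and cos(π/2 - x) = sin(x).
So the two sides agree for every real x for which both sides are defined.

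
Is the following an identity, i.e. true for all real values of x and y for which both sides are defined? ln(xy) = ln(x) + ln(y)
Claim: ln(xy) = ln(x) + ln(y).
Reasoning: Both sides are simultaneously defined only when x, y > 0. Write x = e^p, y = e^q (p = ln x, q = ln y). Then xy = e^p · e^q = e^(p+q), so ln(xy) = p + q = ln(x) + ln(y).
So the two sides agree for all real values of x and y for which both sides are defined.

Conclusion: Yes, this is an identity.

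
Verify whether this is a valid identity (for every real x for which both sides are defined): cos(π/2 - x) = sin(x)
Claim: cos(π/2 - x) = sin(x).
Reasoning: Use cos(u - v) = cos(u)cos(v) + sin(u)sin(v) with u = π/2, v = x: cos(π/2)cos(x) + sin(π/2)sin(x) = 0·cos(x) + 1·sin(x) = sin(x).
So the two sides agree for every real x for which both sides are defined.

Conclusion: Yes, this is an identity.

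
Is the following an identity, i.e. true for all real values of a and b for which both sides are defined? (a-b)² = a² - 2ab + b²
Claim: (a-b)² = a² - 2ab + b².
Reasoning: Expand: (a-b)² = (a-b)(a-b) = a·a - a·b - b·a + b·b = a² - 2ab + b².
So the two sides agree for all real values of a and b for which both sides are defined.

Conclusion: Yes, this is an identity.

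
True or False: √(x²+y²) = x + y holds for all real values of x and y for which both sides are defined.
Claim: √(x²+y²) = x + y.
Test a specific point where both sides are defined: x = 1/2, y = 1/2.
LHS = √(x²+y²) ≈ 0.7071
RHS = x + y ≈ 1.0000
Since 0.7071 ≠ 1.0000, the equation fails at this point, so it cannot hold for all real values of x and y for which both sides are defined.
(x+y)² = x² + 2xy + y², not x² + y², so the square root does not split this way.

Conclusion: False.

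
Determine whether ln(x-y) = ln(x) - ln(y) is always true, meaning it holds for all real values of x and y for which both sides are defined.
No, this is NOT an identity.

Claim: ln(x-y) = ln(x) - ln(y).
Test a specific point where both sides are defined: x = 2, y = 3/2.
LHS = ln(x-y) ≈ -0.6931
RHS = ln(x) - ln(y) ≈ 0.2877
Since -0.6931 ≠ 0.2877, the equation fails at this point, so it cannot hold for all real values of x and y for which both sides are defined.
ln(x) - ln(y) = ln(x/y), not ln(x-y).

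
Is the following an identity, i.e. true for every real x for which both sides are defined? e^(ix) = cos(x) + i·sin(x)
Yes, this is an identity.

Claim: e^(ix) = cos(x) + i·sin(x).
Reasoning: Euler's formula. Expand e^(ix) = Σ (ix)^k / k!. Since i² = -1, the even-k terms are Σ (-1)^m x^(2m)/(2m)! = cos(x) and the odd-k terms are i · Σ (-1)^m x^(2m+1)/(2m+1)! = i·sin(x).
So the two sides agree for every real x for which both sides are defined.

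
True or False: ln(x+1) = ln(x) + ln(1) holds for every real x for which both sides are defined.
False.

Claim: ln(x+1) = ln(x) + ln(1).
Test a specific point where both sides are defined: x = 4.
LHS = ln(x+1) ≈ 1.6094
RHS = ln(x) + ln(1) ≈ 1.3863
Since 1.6094 ≠ 1.3863, the equation fails at this point, so it cannot hold for every real x for which both sides are defined.
ln(1) = 0, so the right side is just ln(x), which differs from ln(x+1).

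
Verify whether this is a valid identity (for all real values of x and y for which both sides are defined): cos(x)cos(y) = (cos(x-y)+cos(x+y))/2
Yes, this is an identity.

Claim: cos(x)cos(y) = (cos(x-y)+cos(x+y))/2.
Reasoning: cos(x-y) = cos(x)cos(y) + sin(x)sin(y) and cos(x+y) = cos(x)cos(y) - sin(x)sin(y). Adding, cos(x-y) + cos(x+y) = 2cos(x)cos(y); divide by 2.
So the two sides agree for all real values of x and y for which both sides are defined.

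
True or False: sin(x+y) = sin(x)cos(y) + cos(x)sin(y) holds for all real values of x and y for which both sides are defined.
Claim: sin(x+y) = sin(x)cos(y) + cos(x)sin(y).
Reasoning: By Euler's formula e^(i(x+y)) = e^(ix)·e^(iy) = (cos x + i·sin x)(cos y + i·sin y). The imaginary part of the left side is sin(x+y); the imaginary part of the product is sin(x)cos(y) + cos(x)sin(y).
So the two sides agree for all real values of x and y for which both sides are defined.

Conclusion: True.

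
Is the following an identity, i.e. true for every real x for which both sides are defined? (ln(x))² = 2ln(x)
No, this is NOT an identity.

Claim: (ln(x))² = 2ln(x).
Test a specific point where both sides are defined: x = 4.
LHS = (ln(x))² ≈ 1.9218
RHS = 2ln(x) ≈ 2.7726
Since 1.9218 ≠ 2.7726, the equation fails at this point, so it cannot hold for every real x for which both sides are defined.
2ln(x) equals ln(x²), which is not the same as (ln x)².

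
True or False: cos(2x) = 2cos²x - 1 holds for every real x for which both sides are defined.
True.

Claim: cos(2x) = 2cos²x - 1.
Reasoning: cos(2x) = cos²x - sin²x. Replace sin²x by 1 - cos²x: cos²x - (1 - cos²x) = 2cos²x - 1.
So the two sides agree for every real x for which both sides are defined.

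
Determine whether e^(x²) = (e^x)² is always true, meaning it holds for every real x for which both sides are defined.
No, this is NOT an identity.

Claim: e^(x²) = (e^x)².
Test a specific point where both sides are defined: x = 1.
LHS = e^(x²) ≈ 2.7183
RHS = (e^x)² ≈ 7.3891
Since 2.7183 ≠ 7.3891, the equation fails at this point, so it cannot hold for every real x for which both sides are defined.
(e^x)² = e^(2x), and 2x ≠ x² in general.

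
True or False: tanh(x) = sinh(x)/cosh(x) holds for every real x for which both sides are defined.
True.

Claim: tanh(x) = sinh(x)/cosh(x).
Reasoning: tanh(x) is defined as sinh(x)/cosh(x) = (e^x - e^-x)/(e^x + e^-x); cosh(x) ≥ 1 is never zero, so this holds for every real x.
So the two sides agree for every real x for which both sides are defined.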